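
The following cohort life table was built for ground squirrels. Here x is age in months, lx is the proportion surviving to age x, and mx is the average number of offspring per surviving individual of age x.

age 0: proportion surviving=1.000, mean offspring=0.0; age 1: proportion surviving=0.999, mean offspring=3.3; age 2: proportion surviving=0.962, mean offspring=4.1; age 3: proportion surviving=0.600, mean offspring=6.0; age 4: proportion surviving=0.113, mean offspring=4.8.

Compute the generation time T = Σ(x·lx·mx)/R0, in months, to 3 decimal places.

lx·mx: 0, 3.2967, 3.9442, 3.6, 0.5424 → R0 = 11.3833
x·lx·mx: 0, 3.2967, 7.8884, 10.8, 2.1696 → Σ = 24.1547
T = 24.1547 / 11.3833 = 2.121942… → 2.122

2.122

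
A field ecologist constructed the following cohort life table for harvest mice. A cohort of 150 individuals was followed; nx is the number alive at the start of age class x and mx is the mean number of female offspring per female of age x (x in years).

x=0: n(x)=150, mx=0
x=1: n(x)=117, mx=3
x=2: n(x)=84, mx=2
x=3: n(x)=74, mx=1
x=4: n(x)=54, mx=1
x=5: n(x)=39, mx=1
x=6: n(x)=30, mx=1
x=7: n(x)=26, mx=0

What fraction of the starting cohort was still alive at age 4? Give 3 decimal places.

l_4 = n_4/n_0 = 54/150 = 0.36 → 0.360

0.360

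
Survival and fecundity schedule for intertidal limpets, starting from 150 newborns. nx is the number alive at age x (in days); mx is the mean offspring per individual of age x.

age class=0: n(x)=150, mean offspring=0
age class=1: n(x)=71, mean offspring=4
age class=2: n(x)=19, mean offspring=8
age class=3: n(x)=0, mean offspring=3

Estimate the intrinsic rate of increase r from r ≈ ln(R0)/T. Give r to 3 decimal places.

lx = nx/n0 = nx/150: 1, 0.47333…, 0.12667…, 0
R0 = Σ lx·mx = 0 + 1.89333… + 1.01333… + 0 = 2.906667…
Σ x·lx·mx = 3.92…; T = 3.92…/2.906667… = 1.34862…
r ≈ ln(R0)/T = ln(2.906667…)/1.34862… = 0.79118… → 0.791

0.791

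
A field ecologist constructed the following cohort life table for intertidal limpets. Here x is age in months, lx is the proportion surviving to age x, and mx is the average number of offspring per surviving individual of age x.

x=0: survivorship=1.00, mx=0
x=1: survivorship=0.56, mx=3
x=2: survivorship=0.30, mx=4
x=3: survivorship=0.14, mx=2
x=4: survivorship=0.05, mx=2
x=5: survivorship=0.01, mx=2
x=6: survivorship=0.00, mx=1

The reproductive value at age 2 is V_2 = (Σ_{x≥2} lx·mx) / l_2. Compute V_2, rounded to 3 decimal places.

5.333

lx·mx for x ≥ 2: 1.2, 0.28, 0.1, 0.02, 0 → sum = 1.6
V_2 = 1.6 / l_2 = 1.6 / 0.3 = 5.333333… → 5.333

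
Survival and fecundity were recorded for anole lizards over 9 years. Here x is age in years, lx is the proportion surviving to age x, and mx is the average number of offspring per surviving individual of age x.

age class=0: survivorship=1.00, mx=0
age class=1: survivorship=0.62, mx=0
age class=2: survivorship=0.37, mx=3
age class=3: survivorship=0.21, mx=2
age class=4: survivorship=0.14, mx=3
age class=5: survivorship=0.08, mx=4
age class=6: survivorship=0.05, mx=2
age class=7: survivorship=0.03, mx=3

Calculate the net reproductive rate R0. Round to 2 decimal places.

lx·mx by age: 0, 0, 1.11, 0.42, 0.42, 0.32, 0.1, 0.09
R0 = Σ lx·mx = 2.46 → 2.46

2.46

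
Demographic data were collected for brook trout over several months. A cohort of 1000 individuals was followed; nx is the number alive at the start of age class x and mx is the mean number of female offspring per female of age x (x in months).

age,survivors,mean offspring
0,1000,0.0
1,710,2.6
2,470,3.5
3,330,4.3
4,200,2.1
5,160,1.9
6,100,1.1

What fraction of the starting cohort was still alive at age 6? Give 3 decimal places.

0.100

l_6 = n_6/n_0 = 100/1000 = 0.1 → 0.100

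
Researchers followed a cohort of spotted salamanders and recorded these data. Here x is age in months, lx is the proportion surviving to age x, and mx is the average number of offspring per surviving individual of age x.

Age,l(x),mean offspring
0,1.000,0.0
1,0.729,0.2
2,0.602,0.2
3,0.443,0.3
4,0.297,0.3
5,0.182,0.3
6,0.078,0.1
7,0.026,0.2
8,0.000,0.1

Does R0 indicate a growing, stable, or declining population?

R0 = Σ lx·mx = 0 + 0.1458 + 0.1204 + 0.1329 + 0.0891 + 0.0546 + 0.0078 + 0.0052 + 0 = 0.5558
R0 < 1, so the population is declining.

declining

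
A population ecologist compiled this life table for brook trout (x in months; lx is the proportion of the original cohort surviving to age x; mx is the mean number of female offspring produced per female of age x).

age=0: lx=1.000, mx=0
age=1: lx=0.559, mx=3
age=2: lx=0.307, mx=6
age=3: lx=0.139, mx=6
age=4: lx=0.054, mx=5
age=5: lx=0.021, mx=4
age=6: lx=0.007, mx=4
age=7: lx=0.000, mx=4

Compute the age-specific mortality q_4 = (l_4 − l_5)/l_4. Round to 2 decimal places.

q_4 = (l_4 − l_5) / l_4 = (0.054 − 0.021) / 0.054
     = 0.033 / 0.054 = 0.611111… → 0.61

0.61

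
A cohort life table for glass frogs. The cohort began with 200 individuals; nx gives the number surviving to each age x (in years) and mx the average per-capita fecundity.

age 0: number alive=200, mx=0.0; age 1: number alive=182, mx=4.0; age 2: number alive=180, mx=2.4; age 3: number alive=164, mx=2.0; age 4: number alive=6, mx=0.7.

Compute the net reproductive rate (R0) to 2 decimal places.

lx = nx/n0 = nx/200: 1, 0.91, 0.9, 0.82, 0.03
lx·mx by age: 0, 3.64, 2.16, 1.64, 0.021
R0 = Σ lx·mx = 7.461 → 7.46

7.46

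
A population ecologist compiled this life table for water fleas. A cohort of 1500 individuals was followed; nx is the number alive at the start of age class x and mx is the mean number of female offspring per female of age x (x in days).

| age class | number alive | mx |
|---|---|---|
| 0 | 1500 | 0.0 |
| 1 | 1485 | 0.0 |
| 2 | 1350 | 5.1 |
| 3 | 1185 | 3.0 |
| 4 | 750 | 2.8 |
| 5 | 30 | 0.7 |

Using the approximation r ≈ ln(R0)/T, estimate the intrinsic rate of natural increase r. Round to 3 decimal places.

0.810

lx = nx/n0 = nx/1500: 1, 0.99, 0.9, 0.79, 0.5, 0.02
R0 = Σ lx·mx = 0 + 0 + 4.59 + 2.37 + 1.4 + 0.014 = 8.374
Σ x·lx·mx = 21.96; T = 21.96/8.374 = 2.6224…
r ≈ ln(R0)/T = ln(8.374)/2.6224… = 0.81038… → 0.810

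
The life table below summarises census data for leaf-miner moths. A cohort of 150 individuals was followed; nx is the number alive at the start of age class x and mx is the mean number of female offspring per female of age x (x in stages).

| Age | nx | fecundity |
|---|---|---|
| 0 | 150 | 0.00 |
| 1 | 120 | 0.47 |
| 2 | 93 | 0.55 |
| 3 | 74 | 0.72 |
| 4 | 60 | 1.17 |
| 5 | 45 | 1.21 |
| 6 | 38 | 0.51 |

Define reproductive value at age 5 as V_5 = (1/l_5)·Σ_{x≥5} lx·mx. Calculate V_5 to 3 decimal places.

lx = nx/n0 = nx/150: 1, 0.8, 0.62, 0.49333…, 0.4, 0.3, 0.25333…
lx·mx for x ≥ 5: 0.363, 0.1292… → sum = 0.4922…
V_5 = 0.4922… / l_5 = 0.4922… / 0.3 = 1.640667… → 1.641

1.641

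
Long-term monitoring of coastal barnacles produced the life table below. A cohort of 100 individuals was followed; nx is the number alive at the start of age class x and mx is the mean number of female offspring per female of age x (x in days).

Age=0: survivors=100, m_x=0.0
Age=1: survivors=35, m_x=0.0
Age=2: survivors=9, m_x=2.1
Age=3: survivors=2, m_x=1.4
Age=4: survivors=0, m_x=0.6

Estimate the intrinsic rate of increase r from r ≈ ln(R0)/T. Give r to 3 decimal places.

lx = nx/n0 = nx/100: 1, 0.35, 0.09, 0.02, 0
R0 = Σ lx·mx = 0 + 0 + 0.189 + 0.028 + 0 = 0.217
Σ x·lx·mx = 0.462; T = 0.462/0.217 = 2.12903…
r ≈ ln(R0)/T = ln(0.217)/2.12903… = -0.71763… → -0.718

-0.718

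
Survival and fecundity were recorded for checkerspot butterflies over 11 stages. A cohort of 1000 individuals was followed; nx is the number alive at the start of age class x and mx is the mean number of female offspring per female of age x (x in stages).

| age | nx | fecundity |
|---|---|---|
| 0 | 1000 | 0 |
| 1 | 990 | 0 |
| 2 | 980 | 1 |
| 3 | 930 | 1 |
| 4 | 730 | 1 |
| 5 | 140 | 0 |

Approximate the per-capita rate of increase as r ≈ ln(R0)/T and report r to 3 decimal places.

0.334

lx = nx/n0 = nx/1000: 1, 0.99, 0.98, 0.93, 0.73, 0.14
R0 = Σ lx·mx = 0 + 0 + 0.98 + 0.93 + 0.73 + 0 = 2.64
Σ x·lx·mx = 7.67; T = 7.67/2.64 = 2.9053…
r ≈ ln(R0)/T = ln(2.64)/2.9053… = 0.33414… → 0.334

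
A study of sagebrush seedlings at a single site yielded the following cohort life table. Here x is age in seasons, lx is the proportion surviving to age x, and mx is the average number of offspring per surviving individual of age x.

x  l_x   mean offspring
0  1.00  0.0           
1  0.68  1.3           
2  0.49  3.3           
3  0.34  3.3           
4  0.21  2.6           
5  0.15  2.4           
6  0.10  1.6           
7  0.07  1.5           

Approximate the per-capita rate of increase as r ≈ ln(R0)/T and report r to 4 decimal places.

0.5708

R0 = Σ lx·mx = 0 + 0.884 + 1.617 + 1.122 + 0.546 + 0.36 + 0.16 + 0.105 = 4.794
Σ x·lx·mx = 13.163; T = 13.163/4.794 = 2.74572…
r ≈ ln(R0)/T = ln(4.794)/2.74572… = 0.570839… → 0.5708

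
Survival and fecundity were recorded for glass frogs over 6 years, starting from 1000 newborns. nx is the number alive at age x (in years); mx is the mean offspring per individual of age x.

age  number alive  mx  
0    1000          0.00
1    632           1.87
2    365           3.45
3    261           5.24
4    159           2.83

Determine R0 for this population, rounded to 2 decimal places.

4.26

lx = nx/n0 = nx/1000: 1, 0.632, 0.365, 0.261, 0.159
lx·mx by age: 0, 1.18184, 1.25925, 1.36764, 0.44997
R0 = Σ lx·mx = 4.2587 → 4.26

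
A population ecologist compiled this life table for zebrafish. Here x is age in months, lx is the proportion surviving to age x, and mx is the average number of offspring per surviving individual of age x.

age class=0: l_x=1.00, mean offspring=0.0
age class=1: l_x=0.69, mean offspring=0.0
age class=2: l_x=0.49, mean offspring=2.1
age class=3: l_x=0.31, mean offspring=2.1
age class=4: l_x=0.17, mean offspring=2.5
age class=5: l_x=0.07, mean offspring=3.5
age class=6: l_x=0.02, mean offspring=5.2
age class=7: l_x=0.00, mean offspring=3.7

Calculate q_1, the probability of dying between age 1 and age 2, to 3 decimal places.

0.290

q_1 = (l_1 − l_2) / l_1 = (0.69 − 0.49) / 0.69
     = 0.2 / 0.69 = 0.289855… → 0.290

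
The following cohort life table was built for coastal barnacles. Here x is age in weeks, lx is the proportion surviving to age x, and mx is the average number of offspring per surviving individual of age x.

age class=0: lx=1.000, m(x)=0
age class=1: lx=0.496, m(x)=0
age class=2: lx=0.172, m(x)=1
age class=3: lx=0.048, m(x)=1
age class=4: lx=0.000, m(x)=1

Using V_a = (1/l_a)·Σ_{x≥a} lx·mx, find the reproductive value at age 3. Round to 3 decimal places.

1.000

lx·mx for x ≥ 3: 0.048, 0 → sum = 0.048
V_3 = 0.048 / l_3 = 0.048 / 0.048 = 1 → 1.000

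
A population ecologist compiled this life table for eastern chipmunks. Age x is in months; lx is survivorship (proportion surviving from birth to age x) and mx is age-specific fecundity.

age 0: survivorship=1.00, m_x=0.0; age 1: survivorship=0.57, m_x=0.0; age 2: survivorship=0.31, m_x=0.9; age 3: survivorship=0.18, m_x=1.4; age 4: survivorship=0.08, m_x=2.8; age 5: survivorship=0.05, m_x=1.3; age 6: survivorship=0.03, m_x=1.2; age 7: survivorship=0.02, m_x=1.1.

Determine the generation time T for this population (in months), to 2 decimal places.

3.31

lx·mx: 0, 0, 0.279, 0.252, 0.224, 0.065, 0.036, 0.022 → R0 = 0.878
x·lx·mx: 0, 0, 0.558, 0.756, 0.896, 0.325, 0.216, 0.154 → Σ = 2.905
T = 2.905 / 0.878 = 3.308656… → 3.31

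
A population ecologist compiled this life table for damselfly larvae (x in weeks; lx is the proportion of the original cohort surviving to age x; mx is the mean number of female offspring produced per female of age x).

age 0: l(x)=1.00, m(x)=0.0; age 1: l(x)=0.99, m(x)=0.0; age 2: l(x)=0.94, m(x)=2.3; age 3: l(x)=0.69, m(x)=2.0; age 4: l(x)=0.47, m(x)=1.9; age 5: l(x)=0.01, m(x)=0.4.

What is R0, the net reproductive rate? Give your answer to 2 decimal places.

4.44

lx·mx by age: 0, 0, 2.162, 1.38, 0.893, 0.004
R0 = Σ lx·mx = 4.439 → 4.44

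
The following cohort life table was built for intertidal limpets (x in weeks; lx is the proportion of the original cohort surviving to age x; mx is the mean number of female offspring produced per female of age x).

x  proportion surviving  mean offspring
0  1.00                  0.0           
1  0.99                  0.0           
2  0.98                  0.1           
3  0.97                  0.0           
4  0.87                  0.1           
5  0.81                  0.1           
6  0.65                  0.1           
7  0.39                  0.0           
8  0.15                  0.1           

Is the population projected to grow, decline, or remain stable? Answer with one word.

R0 = Σ lx·mx = 0 + 0 + 0.098 + 0 + 0.087 + 0.081 + 0.065 + 0 + 0.015 = 0.346
R0 < 1, so the population is declining.

declining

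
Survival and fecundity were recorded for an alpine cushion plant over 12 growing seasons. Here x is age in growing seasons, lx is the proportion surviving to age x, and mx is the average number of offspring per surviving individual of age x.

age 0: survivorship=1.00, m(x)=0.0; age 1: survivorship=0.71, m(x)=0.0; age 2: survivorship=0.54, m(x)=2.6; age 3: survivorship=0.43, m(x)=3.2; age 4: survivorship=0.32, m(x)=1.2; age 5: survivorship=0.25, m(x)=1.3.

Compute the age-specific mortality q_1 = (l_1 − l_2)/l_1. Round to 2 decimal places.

0.24

q_1 = (l_1 − l_2) / l_1 = (0.71 − 0.54) / 0.71
     = 0.17 / 0.71 = 0.239437… → 0.24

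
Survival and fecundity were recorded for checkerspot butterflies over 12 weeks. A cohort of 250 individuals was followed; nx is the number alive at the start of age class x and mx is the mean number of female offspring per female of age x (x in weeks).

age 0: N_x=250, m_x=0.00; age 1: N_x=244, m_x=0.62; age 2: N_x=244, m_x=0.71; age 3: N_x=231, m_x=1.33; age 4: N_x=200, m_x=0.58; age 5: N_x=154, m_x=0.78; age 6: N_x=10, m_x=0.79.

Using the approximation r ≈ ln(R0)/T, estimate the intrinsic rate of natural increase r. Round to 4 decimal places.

0.4337

lx = nx/n0 = nx/250: 1, 0.976, 0.976, 0.924, 0.8, 0.616, 0.04
R0 = Σ lx·mx = 0 + 0.60512 + 0.69296 + 1.22892 + 0.464 + 0.48048 + 0.0316 = 3.50308
Σ x·lx·mx = 10.1258; T = 10.1258/3.50308 = 2.89054…
r ≈ ln(R0)/T = ln(3.50308)/2.89054… = 0.433705… → 0.4337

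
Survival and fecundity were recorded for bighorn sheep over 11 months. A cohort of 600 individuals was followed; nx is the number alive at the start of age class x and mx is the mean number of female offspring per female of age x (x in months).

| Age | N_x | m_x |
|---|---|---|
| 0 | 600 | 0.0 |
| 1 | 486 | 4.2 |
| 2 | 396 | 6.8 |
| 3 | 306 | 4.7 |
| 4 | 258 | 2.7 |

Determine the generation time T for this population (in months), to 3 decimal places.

2.115

lx = nx/n0 = nx/600: 1, 0.81, 0.66, 0.51, 0.43
lx·mx: 0, 3.402, 4.488, 2.397, 1.161 → R0 = 11.448
x·lx·mx: 0, 3.402, 8.976, 7.191, 4.644 → Σ = 24.213
T = 24.213 / 11.448 = 2.115042… → 2.115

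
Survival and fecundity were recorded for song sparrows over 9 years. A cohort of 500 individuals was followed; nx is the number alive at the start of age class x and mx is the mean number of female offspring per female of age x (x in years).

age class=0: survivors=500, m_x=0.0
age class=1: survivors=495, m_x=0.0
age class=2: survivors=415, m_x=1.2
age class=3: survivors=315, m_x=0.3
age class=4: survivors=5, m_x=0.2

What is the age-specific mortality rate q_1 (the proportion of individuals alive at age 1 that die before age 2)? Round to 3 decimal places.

0.162

lx = nx/n0 = nx/500: 1, 0.99, 0.83, 0.63, 0.01
q_1 = (l_1 − l_2) / l_1 = (0.99 − 0.83) / 0.99
     = 0.16 / 0.99 = 0.161616… → 0.162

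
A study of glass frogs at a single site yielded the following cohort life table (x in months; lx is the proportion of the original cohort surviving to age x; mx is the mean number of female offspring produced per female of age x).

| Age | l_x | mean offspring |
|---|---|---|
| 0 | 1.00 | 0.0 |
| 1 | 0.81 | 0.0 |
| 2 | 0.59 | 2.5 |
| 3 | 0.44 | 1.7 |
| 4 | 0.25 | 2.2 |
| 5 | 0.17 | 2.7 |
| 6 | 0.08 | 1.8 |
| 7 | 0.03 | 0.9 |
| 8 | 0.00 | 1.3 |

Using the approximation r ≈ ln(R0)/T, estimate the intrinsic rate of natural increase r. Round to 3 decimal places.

R0 = Σ lx·mx = 0 + 0 + 1.475 + 0.748 + 0.55 + 0.459 + 0.144 + 0.027 + 0 = 3.403
Σ x·lx·mx = 10.742; T = 10.742/3.403 = 3.15663…
r ≈ ln(R0)/T = ln(3.403)/3.15663… = 0.38796… → 0.388

0.388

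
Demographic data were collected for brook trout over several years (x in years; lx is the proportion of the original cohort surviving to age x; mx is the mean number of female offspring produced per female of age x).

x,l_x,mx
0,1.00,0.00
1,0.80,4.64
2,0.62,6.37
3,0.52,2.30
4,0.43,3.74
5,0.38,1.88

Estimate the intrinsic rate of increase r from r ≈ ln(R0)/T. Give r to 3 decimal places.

R0 = Σ lx·mx = 0 + 3.712 + 3.9494 + 1.196 + 1.6082 + 0.7144 = 11.18
Σ x·lx·mx = 25.2036; T = 25.2036/11.18 = 2.25435…
r ≈ ln(R0)/T = ln(11.18)/2.25435… = 1.07088… → 1.071

1.071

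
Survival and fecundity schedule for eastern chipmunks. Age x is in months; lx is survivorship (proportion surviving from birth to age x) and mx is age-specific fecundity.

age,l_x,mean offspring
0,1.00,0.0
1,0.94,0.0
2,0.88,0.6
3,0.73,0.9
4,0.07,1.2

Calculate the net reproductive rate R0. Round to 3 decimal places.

1.269

lx·mx by age: 0, 0, 0.528, 0.657, 0.084
R0 = Σ lx·mx = 1.269 → 1.269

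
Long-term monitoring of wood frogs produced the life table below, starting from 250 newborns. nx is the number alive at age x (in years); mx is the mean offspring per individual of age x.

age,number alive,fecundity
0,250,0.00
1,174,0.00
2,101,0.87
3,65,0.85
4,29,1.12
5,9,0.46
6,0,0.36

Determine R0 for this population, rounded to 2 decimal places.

0.72

lx = nx/n0 = nx/250: 1, 0.696, 0.404, 0.26, 0.116, 0.036, 0
lx·mx by age: 0, 0, 0.35148, 0.221, 0.12992, 0.01656, 0
R0 = Σ lx·mx = 0.71896 → 0.72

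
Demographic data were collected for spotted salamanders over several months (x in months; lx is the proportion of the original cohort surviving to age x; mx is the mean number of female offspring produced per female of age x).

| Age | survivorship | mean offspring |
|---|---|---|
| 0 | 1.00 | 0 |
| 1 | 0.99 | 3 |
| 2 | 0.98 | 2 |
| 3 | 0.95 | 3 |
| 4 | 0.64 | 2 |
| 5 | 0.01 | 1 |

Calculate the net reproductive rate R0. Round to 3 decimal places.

lx·mx by age: 0, 2.97, 1.96, 2.85, 1.28, 0.01
R0 = Σ lx·mx = 9.07 → 9.070

9.070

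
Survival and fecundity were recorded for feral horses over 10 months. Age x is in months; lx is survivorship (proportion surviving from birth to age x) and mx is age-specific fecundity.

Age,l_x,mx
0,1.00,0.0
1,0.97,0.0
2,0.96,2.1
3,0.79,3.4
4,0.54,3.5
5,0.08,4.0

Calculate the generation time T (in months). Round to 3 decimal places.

3.074

lx·mx: 0, 0, 2.016, 2.686, 1.89, 0.32 → R0 = 6.912
x·lx·mx: 0, 0, 4.032, 8.058, 7.56, 1.6 → Σ = 21.25
T = 21.25 / 6.912 = 3.074363… → 3.074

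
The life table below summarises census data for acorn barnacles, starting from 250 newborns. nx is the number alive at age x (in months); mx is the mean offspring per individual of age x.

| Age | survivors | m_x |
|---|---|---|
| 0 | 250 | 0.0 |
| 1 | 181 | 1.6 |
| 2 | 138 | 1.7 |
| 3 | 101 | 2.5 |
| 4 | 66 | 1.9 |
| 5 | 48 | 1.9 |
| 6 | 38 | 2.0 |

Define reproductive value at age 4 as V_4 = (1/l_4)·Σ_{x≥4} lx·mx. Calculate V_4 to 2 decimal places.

lx = nx/n0 = nx/250: 1, 0.724, 0.552, 0.404, 0.264, 0.192, 0.152
lx·mx for x ≥ 4: 0.5016, 0.3648, 0.304 → sum = 1.1704
V_4 = 1.1704 / l_4 = 1.1704 / 0.264 = 4.433333… → 4.43

4.43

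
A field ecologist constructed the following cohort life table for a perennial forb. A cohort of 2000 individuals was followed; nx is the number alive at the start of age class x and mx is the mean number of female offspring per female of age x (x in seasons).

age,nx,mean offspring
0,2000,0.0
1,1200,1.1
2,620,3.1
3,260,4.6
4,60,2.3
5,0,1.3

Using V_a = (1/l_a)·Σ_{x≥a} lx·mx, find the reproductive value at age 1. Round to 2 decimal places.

lx = nx/n0 = nx/2000: 1, 0.6, 0.31, 0.13, 0.03, 0
lx·mx for x ≥ 1: 0.66, 0.961, 0.598, 0.069, 0 → sum = 2.288
V_1 = 2.288 / l_1 = 2.288 / 0.6 = 3.813333… → 3.81

3.81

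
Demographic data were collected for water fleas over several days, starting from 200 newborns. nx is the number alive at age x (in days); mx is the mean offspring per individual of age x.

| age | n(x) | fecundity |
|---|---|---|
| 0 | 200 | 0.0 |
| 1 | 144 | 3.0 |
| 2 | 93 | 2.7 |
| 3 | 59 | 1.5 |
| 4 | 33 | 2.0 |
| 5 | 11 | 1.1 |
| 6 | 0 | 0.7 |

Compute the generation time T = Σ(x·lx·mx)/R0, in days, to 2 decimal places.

lx = nx/n0 = nx/200: 1, 0.72, 0.465, 0.295, 0.165, 0.055, 0
lx·mx: 0, 2.16, 1.2555, 0.4425, 0.33, 0.0605, 0 → R0 = 4.2485
x·lx·mx: 0, 2.16, 2.511, 1.3275, 1.32, 0.3025, 0 → Σ = 7.621
T = 7.621 / 4.2485 = 1.79381… → 1.79

1.79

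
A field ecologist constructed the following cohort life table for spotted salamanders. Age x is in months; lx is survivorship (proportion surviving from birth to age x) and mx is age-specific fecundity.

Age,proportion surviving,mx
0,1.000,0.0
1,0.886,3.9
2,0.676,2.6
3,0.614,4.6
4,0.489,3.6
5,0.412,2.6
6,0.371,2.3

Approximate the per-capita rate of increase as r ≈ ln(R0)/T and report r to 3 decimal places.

0.875

R0 = Σ lx·mx = 0 + 3.4554 + 1.7576 + 2.8244 + 1.7604 + 1.0712 + 0.8533 = 11.7223
Σ x·lx·mx = 32.9612; T = 32.9612/11.7223 = 2.81184…
r ≈ ln(R0)/T = ln(11.7223)/2.81184… = 0.8754… → 0.875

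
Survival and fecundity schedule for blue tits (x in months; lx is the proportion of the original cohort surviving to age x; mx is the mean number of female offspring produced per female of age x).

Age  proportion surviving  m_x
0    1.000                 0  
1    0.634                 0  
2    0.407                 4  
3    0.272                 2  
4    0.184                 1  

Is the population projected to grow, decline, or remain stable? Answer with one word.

growing

R0 = Σ lx·mx = 0 + 0 + 1.628 + 0.544 + 0.184 = 2.356
R0 > 1, so the population is growing.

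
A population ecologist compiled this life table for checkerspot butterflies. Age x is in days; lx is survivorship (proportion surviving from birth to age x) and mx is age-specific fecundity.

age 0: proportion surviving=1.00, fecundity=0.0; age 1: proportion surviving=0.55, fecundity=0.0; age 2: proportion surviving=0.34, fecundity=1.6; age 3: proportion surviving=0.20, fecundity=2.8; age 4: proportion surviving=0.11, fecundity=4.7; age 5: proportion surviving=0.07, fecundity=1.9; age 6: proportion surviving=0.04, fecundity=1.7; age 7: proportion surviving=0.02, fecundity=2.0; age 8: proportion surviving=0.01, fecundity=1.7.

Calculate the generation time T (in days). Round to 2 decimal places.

lx·mx: 0, 0, 0.544, 0.56, 0.517, 0.133, 0.068, 0.04, 0.017 → R0 = 1.879
x·lx·mx: 0, 0, 1.088, 1.68, 2.068, 0.665, 0.408, 0.28, 0.136 → Σ = 6.325
T = 6.325 / 1.879 = 3.366152… → 3.37

3.37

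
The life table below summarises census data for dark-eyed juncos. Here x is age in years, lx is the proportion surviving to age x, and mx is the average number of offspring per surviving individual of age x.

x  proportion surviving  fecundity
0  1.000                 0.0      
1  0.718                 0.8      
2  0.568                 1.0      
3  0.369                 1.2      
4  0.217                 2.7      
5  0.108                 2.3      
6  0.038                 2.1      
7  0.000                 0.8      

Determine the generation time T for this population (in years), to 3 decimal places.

lx·mx: 0, 0.5744, 0.568, 0.4428, 0.5859, 0.2484, 0.0798, 0 → R0 = 2.4993
x·lx·mx: 0, 0.5744, 1.136, 1.3284, 2.3436, 1.242, 0.4788, 0 → Σ = 7.1032
T = 7.1032 / 2.4993 = 2.842076… → 2.842

2.842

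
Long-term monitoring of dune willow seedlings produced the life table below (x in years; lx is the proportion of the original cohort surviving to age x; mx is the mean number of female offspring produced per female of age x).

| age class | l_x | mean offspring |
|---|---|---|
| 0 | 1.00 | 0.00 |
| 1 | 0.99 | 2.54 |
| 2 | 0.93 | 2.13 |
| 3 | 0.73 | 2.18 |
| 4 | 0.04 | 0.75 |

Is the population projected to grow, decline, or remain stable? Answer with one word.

R0 = Σ lx·mx = 0 + 2.5146 + 1.9809 + 1.5914 + 0.03 = 6.1169
R0 > 1, so the population is growing.

growing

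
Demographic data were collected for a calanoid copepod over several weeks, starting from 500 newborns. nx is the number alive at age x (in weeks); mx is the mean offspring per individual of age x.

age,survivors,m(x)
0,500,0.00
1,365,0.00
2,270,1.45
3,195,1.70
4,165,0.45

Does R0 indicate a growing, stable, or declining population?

growing

lx = nx/n0 = nx/500: 1, 0.73, 0.54, 0.39, 0.33
R0 = Σ lx·mx = 0 + 0 + 0.783 + 0.663 + 0.1485 = 1.5945
R0 > 1, so the population is growing.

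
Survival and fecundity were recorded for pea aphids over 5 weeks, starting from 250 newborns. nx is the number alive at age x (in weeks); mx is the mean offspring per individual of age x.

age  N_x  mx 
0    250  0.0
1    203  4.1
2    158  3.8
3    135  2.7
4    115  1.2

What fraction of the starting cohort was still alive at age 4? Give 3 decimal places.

l_4 = n_4/n_0 = 115/250 = 0.46 → 0.460

0.460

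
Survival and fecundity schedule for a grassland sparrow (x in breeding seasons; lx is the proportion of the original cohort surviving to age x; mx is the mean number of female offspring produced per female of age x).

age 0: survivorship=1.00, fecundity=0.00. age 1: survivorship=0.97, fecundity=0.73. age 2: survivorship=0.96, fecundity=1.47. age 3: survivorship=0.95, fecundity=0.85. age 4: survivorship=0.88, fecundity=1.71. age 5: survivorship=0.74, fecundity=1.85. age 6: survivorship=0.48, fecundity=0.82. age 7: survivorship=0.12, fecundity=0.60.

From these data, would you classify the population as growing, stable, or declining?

growing

R0 = Σ lx·mx = 0 + 0.7081 + 1.4112 + 0.8075 + 1.5048 + 1.369 + 0.3936 + 0.072 = 6.2662
R0 > 1, so the population is growing.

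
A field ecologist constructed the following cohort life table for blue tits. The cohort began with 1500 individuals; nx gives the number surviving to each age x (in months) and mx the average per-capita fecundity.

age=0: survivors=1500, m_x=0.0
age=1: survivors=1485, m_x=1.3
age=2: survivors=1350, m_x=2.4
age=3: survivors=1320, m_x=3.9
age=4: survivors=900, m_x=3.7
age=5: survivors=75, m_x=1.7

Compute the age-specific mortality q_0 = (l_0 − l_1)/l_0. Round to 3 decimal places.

0.010

lx = nx/n0 = nx/1500: 1, 0.99, 0.9, 0.88, 0.6, 0.05
q_0 = (l_0 − l_1) / l_0 = (1 − 0.99) / 1
     = 0.01 / 1 = 0.01 → 0.010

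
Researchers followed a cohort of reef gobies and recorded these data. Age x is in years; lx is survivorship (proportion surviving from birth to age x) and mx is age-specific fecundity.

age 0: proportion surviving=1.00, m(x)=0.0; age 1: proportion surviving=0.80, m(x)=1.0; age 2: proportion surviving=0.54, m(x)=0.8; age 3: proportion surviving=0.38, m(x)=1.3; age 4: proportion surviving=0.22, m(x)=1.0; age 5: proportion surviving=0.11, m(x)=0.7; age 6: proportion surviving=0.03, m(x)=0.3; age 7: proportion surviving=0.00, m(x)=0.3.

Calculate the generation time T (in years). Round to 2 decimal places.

2.20

lx·mx: 0, 0.8, 0.432, 0.494, 0.22, 0.077, 0.009, 0 → R0 = 2.032
x·lx·mx: 0, 0.8, 0.864, 1.482, 0.88, 0.385, 0.054, 0 → Σ = 4.465
T = 4.465 / 2.032 = 2.197343… → 2.20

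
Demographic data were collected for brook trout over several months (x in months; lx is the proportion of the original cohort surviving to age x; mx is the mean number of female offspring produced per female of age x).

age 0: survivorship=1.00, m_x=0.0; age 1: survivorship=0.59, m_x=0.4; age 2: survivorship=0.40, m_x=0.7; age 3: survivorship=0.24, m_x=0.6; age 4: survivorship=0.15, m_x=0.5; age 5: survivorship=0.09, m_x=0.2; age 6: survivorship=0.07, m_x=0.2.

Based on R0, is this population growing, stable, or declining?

declining

R0 = Σ lx·mx = 0 + 0.236 + 0.28 + 0.144 + 0.075 + 0.018 + 0.014 = 0.767
R0 < 1, so the population is declining.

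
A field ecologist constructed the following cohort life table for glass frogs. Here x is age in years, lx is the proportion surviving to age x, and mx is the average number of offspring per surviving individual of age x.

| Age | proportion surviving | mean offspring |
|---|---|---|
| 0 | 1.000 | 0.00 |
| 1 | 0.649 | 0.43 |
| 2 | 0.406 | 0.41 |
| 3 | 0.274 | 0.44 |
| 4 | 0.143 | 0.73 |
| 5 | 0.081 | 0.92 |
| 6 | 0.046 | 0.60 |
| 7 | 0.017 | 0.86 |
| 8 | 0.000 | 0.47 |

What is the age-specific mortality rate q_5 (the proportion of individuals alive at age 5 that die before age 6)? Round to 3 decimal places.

0.432

q_5 = (l_5 − l_6) / l_5 = (0.081 − 0.046) / 0.081
     = 0.035 / 0.081 = 0.432099… → 0.432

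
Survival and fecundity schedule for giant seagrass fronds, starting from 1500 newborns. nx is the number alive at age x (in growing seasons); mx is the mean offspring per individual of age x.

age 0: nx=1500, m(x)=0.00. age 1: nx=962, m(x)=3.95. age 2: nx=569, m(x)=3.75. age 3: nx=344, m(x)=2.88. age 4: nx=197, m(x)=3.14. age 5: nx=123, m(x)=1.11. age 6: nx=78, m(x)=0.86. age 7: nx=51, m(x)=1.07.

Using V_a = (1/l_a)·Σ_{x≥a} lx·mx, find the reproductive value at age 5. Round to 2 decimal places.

2.10

lx = nx/n0 = nx/1500: 1, 0.64133…, 0.37933…, 0.22933…, 0.13133…, 0.082, 0.052, 0.034
lx·mx for x ≥ 5: 0.09102, 0.04472, 0.03638 → sum = 0.17212
V_5 = 0.17212 / l_5 = 0.17212 / 0.082 = 2.099024… → 2.10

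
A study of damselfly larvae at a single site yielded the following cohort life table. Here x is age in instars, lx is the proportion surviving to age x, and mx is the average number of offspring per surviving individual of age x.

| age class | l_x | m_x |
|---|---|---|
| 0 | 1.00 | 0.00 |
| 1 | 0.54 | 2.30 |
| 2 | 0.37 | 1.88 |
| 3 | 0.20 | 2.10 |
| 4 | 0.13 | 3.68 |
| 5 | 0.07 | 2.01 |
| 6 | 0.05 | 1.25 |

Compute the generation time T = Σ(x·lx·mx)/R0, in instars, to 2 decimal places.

lx·mx: 0, 1.242, 0.6956, 0.42, 0.4784, 0.1407, 0.0625 → R0 = 3.0392
x·lx·mx: 0, 1.242, 1.3912, 1.26, 1.9136, 0.7035, 0.375 → Σ = 6.8853
T = 6.8853 / 3.0392 = 2.265497… → 2.27

2.27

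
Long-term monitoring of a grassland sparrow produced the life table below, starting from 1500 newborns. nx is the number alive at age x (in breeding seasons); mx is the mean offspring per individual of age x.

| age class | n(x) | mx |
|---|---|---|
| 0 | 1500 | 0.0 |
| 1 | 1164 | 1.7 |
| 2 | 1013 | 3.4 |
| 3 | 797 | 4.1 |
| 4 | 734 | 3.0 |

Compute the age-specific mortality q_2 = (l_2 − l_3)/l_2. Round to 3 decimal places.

lx = nx/n0 = nx/1500: 1, 0.776, 0.67533…, 0.53133…, 0.48933…
q_2 = (l_2 − l_3) / l_2 = (0.675333… − 0.531333…) / 0.675333…
     = 0.144… / 0.675333… = 0.213228… → 0.213

0.213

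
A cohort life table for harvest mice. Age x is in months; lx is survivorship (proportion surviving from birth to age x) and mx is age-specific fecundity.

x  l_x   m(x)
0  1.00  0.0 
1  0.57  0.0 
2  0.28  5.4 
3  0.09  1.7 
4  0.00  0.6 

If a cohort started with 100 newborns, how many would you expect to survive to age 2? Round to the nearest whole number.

28

Expected survivors = N0 · l_2 = 100 × 0.28 = 28 → 28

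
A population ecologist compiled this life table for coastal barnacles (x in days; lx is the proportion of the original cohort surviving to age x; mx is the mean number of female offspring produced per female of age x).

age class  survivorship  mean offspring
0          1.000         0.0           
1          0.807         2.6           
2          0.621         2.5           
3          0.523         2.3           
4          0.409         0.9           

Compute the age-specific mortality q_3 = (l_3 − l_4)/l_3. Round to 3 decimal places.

0.218

q_3 = (l_3 − l_4) / l_3 = (0.523 − 0.409) / 0.523
     = 0.114 / 0.523 = 0.217973… → 0.218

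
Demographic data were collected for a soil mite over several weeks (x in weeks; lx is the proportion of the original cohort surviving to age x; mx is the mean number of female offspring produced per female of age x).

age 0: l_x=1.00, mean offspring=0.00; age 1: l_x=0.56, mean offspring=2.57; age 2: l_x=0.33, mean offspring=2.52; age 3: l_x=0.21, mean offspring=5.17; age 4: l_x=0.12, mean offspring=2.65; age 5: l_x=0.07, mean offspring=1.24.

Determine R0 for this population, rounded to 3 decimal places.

3.761

lx·mx by age: 0, 1.4392, 0.8316, 1.0857, 0.318, 0.0868
R0 = Σ lx·mx = 3.7613 → 3.761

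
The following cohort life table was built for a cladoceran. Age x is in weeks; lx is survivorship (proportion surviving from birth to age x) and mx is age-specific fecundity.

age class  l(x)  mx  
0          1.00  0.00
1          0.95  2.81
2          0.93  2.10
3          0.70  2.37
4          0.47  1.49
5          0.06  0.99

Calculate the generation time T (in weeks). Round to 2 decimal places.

lx·mx: 0, 2.6695, 1.953, 1.659, 0.7003, 0.0594 → R0 = 7.0412
x·lx·mx: 0, 2.6695, 3.906, 4.977, 2.8012, 0.297 → Σ = 14.6507
T = 14.6507 / 7.0412 = 2.080711… → 2.08

2.08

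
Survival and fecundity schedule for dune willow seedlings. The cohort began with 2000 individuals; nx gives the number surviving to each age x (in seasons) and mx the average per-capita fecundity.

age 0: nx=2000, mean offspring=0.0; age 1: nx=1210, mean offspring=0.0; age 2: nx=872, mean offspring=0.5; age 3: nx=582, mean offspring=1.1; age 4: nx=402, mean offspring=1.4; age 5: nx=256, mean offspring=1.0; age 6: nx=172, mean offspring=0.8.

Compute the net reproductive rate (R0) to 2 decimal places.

1.02

lx = nx/n0 = nx/2000: 1, 0.605, 0.436, 0.291, 0.201, 0.128, 0.086
lx·mx by age: 0, 0, 0.218, 0.3201, 0.2814, 0.128, 0.0688
R0 = Σ lx·mx = 1.0163 → 1.02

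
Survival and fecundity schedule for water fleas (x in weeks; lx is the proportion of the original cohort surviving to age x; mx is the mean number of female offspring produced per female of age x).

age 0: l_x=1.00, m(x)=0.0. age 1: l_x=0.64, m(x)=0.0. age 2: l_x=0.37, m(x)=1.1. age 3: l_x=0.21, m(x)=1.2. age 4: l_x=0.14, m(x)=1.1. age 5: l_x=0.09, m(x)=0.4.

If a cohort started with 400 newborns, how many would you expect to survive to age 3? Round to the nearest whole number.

84

Expected survivors = N0 · l_3 = 400 × 0.21 = 84 → 84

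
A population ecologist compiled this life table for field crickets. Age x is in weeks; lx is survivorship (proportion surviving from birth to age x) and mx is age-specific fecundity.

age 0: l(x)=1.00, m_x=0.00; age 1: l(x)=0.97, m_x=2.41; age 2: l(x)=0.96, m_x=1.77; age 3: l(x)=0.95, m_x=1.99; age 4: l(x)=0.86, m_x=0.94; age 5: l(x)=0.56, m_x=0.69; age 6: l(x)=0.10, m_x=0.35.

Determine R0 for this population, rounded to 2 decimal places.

lx·mx by age: 0, 2.3377, 1.6992, 1.8905, 0.8084, 0.3864, 0.035
R0 = Σ lx·mx = 7.1572 → 7.16

7.16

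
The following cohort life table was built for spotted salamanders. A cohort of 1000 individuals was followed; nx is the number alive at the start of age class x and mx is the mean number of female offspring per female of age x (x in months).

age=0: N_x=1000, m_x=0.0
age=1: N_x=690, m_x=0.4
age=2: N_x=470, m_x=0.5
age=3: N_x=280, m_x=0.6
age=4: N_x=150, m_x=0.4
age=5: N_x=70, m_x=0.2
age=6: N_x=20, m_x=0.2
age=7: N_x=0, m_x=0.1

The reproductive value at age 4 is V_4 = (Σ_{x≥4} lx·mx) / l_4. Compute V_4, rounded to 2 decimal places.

lx = nx/n0 = nx/1000: 1, 0.69, 0.47, 0.28, 0.15, 0.07, 0.02, 0
lx·mx for x ≥ 4: 0.06, 0.014, 0.004, 0 → sum = 0.078
V_4 = 0.078 / l_4 = 0.078 / 0.15 = 0.52 → 0.52

0.52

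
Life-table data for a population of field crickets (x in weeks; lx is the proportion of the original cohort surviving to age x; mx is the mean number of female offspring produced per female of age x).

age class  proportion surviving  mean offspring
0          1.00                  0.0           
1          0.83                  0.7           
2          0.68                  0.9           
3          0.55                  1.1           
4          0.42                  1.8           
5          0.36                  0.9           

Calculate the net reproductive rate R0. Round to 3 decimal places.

2.878

lx·mx by age: 0, 0.581, 0.612, 0.605, 0.756, 0.324
R0 = Σ lx·mx = 2.878 → 2.878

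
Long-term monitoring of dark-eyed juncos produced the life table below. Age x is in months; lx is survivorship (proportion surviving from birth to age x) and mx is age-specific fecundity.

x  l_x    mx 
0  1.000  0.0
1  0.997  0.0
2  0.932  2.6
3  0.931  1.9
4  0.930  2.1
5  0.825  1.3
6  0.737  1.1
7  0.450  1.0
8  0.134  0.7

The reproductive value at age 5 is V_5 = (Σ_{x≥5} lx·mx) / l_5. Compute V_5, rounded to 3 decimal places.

2.942

lx·mx for x ≥ 5: 1.0725, 0.8107, 0.45, 0.0938 → sum = 2.427
V_5 = 2.427 / l_5 = 2.427 / 0.825 = 2.941818… → 2.942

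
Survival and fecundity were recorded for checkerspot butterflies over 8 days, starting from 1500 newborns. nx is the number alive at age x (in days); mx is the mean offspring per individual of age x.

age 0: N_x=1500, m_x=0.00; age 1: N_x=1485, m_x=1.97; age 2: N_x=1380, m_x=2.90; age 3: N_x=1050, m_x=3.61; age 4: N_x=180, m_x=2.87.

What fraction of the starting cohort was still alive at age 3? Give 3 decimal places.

0.700

l_3 = n_3/n_0 = 1050/1500 = 0.7 → 0.700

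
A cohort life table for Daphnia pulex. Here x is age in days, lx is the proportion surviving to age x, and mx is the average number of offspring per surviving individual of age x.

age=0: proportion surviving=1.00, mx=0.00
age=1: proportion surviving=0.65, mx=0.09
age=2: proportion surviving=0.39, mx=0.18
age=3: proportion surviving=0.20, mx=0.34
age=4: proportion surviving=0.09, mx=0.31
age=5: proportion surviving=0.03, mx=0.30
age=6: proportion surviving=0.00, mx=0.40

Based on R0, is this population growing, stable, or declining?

R0 = Σ lx·mx = 0 + 0.0585 + 0.0702 + 0.068 + 0.0279 + 0.009 + 0 = 0.2336
R0 < 1, so the population is declining.

declining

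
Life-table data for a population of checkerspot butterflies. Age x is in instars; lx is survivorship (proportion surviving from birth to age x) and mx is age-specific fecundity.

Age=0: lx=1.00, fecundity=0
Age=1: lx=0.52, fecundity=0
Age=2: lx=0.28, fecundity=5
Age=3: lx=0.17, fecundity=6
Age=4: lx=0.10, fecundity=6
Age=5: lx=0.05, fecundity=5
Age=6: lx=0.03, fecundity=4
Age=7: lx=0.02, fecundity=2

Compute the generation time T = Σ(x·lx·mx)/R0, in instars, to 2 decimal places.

lx·mx: 0, 0, 1.4, 1.02, 0.6, 0.25, 0.12, 0.04 → R0 = 3.43
x·lx·mx: 0, 0, 2.8, 3.06, 2.4, 1.25, 0.72, 0.28 → Σ = 10.51
T = 10.51 / 3.43 = 3.06414… → 3.06

3.06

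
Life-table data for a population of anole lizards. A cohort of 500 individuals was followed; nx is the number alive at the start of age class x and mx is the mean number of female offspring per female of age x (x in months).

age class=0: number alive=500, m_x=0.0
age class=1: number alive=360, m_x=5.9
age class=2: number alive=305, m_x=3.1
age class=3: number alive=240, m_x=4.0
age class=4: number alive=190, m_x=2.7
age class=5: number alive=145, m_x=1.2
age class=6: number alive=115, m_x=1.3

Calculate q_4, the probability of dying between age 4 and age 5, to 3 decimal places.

0.237

lx = nx/n0 = nx/500: 1, 0.72, 0.61, 0.48, 0.38, 0.29, 0.23
q_4 = (l_4 − l_5) / l_4 = (0.38 − 0.29) / 0.38
     = 0.09 / 0.38 = 0.236842… → 0.237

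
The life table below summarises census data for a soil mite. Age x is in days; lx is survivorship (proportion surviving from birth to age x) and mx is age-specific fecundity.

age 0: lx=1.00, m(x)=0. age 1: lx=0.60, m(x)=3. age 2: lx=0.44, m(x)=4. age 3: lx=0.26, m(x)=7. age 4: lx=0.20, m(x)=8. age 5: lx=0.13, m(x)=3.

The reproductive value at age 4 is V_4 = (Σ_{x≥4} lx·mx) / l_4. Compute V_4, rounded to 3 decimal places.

lx·mx for x ≥ 4: 1.6, 0.39 → sum = 1.99
V_4 = 1.99 / l_4 = 1.99 / 0.2 = 9.95 → 9.950

9.950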